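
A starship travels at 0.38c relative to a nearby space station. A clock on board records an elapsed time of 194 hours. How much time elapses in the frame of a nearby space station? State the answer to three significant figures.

210 hours

γ = 1/√(1 − β²) = 1/√(1 − 0.1444) = 1/√0.8556 = 1/0.924986 = 1.0811.
Time dilation: Δt = γ·Δτ = 1.0811 × 194 = 210 hours.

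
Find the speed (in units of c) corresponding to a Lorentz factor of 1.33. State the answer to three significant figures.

0.659c

β = √(1 − 1/γ²) = √(1 − 1/1.7689) = √0.434677 = 0.659.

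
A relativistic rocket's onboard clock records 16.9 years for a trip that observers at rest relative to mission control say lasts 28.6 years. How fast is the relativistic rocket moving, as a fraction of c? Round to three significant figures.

0.807c

γ = Δt/Δτ = 28.6/16.9 = 1.6923.
β = √(1 − 1/γ²) = √(1 − 0.349177) = √0.650823 = 0.807.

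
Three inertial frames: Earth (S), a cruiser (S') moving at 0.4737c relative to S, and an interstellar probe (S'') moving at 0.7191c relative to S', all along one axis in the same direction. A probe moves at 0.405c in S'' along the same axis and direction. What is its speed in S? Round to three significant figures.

0.952c

First combine the probe and interstellar probe (S''→S'): u₁ = (0.405 + 0.7191)/(1 + 0.405×0.7191) = 1.1241/1.2912355 = 0.87056.
Then combine with the cruiser (S'→S): u = (0.87056 + 0.4737)/(1 + 0.87056×0.4737) = 1.34426/1.412384272 = 0.95177.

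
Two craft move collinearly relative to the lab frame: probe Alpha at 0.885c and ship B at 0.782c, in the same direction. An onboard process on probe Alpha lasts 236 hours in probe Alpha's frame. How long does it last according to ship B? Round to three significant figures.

Transform probe Alpha's velocity into ship B's frame: (0.885 − 0.782)/(1 − 0.885·0.782) = 0.103/0.30793, so the relative speed is 0.33449c.
γ for this relative speed: γ = 1/√(1 − 0.111884) = 1.0611.
Probe Alpha's interval is proper; time dilation gives Δt_B = γΔτ = 1.0611 × 236 hours = 250 hours.

250 hours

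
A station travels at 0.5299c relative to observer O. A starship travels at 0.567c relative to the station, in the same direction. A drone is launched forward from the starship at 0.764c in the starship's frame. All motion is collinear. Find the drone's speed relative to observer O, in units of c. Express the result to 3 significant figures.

0.978c

Compose velocities in two stages. Stage 1 (into S'): u₁ = (0.764+0.567)/(1+0.764×0.567) = 0.9287.
Stage 2 (into S): u = (0.9287+0.5299)/(1+0.9287×0.5299) = 0.97754, so the speed is 0.978c.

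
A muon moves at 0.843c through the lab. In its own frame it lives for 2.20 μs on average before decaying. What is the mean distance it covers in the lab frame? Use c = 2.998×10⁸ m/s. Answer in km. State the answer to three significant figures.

γ = 1/√(1 − β²) = 1/√(1 − 0.710649) = 1/√0.289351 = 1/0.537914 = 1.859.
Lab-frame lifetime: Δt = γτ = 1.859 × 2.20 μs = 4.0898 μs.
Distance: d = vΔt = 0.843 × 2.998×10⁸ m/s × 4.0898×10^-6 s = 1030 m = 1.03 km.

1.03 km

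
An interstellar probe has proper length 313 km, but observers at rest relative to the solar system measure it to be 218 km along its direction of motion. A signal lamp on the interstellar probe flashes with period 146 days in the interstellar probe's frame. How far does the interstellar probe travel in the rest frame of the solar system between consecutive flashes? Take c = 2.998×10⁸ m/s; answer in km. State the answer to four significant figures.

From L = L₀/γ: γ = 313/218 = 1.43578.
β = √(1 − 1/γ²) = 0.71757. Lab-frame period = γτ = 1.43578×146 days = 209.62 days. Distance = βc × γτ = 0.71757 × 2.998×10⁸ m/s × 18111168 s = 3.8962×10^15 m = 3.896×10^12 km.

3.896×10^12 km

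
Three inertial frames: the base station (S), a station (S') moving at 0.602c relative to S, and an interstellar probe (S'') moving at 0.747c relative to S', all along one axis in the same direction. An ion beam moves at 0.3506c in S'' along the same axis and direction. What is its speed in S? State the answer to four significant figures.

0.9660c

Apply u = (u'+v)/(1+u'v) twice. Ion beam in the station frame: (0.3506+0.747)/(1+0.3506·0.747) = 1.0976/1.2618982 = 0.8698c.
That velocity, transformed to the rest frame of the base station: (0.8698+0.602)/(1+0.8698·0.602) = 1.4718/1.5236196 = 0.96599c.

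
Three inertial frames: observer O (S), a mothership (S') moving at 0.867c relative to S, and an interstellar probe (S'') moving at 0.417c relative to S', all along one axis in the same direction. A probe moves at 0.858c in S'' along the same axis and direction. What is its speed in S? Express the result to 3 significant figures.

0.996c

First combine the probe and interstellar probe (S''→S'): u₁ = (0.858 + 0.417)/(1 + 0.858×0.417) = 1.275/1.357786 = 0.93903.
Then combine with the mothership (S'→S): u = (0.93903 + 0.867)/(1 + 0.93903×0.867) = 1.80603/1.81413901 = 0.99553.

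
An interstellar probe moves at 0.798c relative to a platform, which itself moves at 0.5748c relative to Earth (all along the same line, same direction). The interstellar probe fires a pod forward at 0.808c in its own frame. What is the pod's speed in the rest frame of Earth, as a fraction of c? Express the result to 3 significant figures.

Compose velocities in two stages. Stage 1 (into S'): u₁ = (0.808+0.798)/(1+0.808×0.798) = 0.97642.
Stage 2 (into S): u = (0.97642+0.5748)/(1+0.97642×0.5748) = 0.99358, so the speed is 0.994c.

0.994c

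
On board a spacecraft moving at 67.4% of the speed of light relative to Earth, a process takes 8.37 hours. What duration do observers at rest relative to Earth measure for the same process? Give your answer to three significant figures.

11.3 hours

With β = 0.674, γ = 1/√(1 − 0.674²) = 1/√0.545724 = 1.3537.
The onboard clock measures proper time, so the interval in the rest frame of Earth is dilated: Δt = γ·Δτ = 1.3537 × 8.37 hours = 11.3 hours.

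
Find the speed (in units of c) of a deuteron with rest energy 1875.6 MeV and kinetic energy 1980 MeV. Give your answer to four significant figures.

0.8737c

K = (γ−1)mc², so γ = 1 + 1980/1875.6 = 2.0557.
Then v/c = √(1 − γ⁻²) = √(1 − 0.236636) = √0.763364 = 0.8737.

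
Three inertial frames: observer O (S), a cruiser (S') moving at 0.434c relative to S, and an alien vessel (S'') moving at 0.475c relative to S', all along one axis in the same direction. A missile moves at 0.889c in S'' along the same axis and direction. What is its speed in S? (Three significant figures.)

0.984c

First combine the missile and alien vessel (S''→S'): u₁ = (0.889 + 0.475)/(1 + 0.889×0.475) = 1.364/1.422275 = 0.95903.
Then combine with the cruiser (S'→S): u = (0.95903 + 0.434)/(1 + 0.95903×0.434) = 1.39303/1.41621902 = 0.98363.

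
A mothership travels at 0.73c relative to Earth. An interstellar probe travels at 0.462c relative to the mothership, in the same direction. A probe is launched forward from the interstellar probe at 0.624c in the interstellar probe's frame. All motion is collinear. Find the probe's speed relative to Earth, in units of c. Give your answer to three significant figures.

0.974c

Compose velocities in two stages. Stage 1 (into S'): u₁ = (0.624+0.462)/(1+0.624×0.462) = 0.84298.
Stage 2 (into S): u = (0.84298+0.73)/(1+0.84298×0.73) = 0.97376, so the speed is 0.974c.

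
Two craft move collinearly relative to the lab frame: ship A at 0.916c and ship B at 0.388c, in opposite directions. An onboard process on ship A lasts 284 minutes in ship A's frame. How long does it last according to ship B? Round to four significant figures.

Transform ship A's velocity into ship B's frame: (0.916 + 0.388)/(1 + 0.916·0.388) = 1.304/1.355408, so the relative speed is 0.96207c.
γ for this relative speed: γ = 1/√(1 − 0.925579) = 3.6657.
Ship A's interval is proper; time dilation gives Δt_B = γΔτ = 3.6657 × 284 minutes = 1041 minutes.

1041 minutes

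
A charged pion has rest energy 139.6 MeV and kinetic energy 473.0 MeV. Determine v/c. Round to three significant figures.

0.974

γ = 1 + K/(mc²) = 1 + 473.0/139.6 = 4.3883.
β = √(1 − 1/γ²) = √(1 − 0.0519287) = √0.9480713 = 0.974.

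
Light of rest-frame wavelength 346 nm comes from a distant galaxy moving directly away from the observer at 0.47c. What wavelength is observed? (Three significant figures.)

Relativistic Doppler for wavelength: λ_obs = λ_src · √((1+β)/(1−β)).
With β = 0.47: factor = √(1.47/0.53) = 1.6654.
λ_obs = 346 × 1.6654 = 576 nm.

576 nm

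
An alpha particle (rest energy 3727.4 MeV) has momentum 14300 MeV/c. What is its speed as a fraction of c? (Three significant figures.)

βγ = pc/(mc²) = 14300/3727.4 = 3.8365.
Since γ² = 1 + (βγ)² = 15.7187, γ = √15.7187 = 3.96468, and β = (βγ)/γ = 3.8365/3.96468 = 0.968.

0.968c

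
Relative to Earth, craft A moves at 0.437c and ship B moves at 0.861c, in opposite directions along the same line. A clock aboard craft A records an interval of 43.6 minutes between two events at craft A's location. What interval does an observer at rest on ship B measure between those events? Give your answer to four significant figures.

Transform craft A's velocity into ship B's frame: (0.437 + 0.861)/(1 + 0.437·0.861) = 1.298/1.376257, so the relative speed is 0.94314c.
At |u| = 0.94314c, γ = (1 − 0.889513)^(−1/2) = 3.0085.
The clock on craft A records proper time, so ship B measures Δt = γΔτ = 3.0085 × 43.6 = 131.2 minutes.

131.2 minutes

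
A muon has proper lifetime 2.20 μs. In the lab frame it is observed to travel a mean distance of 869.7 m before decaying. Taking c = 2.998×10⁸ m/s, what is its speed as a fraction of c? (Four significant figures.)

0.7968c

Let x = d/(cτ) = 869.7 m / (2.998×10⁸ m/s × 2.200×10^-6 s) = 1.3186. Since d = βγcτ, x = βγ = β/√(1−β²).
Solving: β² = x²/(1+x²) = 1.73871/2.73871 = 0.634865, so β = 0.7968.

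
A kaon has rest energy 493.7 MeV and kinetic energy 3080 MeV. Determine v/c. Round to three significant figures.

K = (γ−1)mc², so γ = 1 + 3080/493.7 = 7.2386.
Then v/c = √(1 − γ⁻²) = √(1 − 0.0190849) = √0.9809151 = 0.990.

0.990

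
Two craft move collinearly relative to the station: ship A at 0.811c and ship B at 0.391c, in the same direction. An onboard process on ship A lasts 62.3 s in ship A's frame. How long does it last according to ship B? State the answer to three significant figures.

Speed of ship A in ship B's frame: u = (v_A − v_B)/(1 − v_A v_B/c²) = (0.811 − 0.391)/(1 − 0.811×0.391) = 0.42/0.682899 = 0.61503; |u| = 0.61503c.
γ for this relative speed: γ = 1/√(1 − 0.378262) = 1.2682.
Ship A's interval is proper; time dilation gives Δt_B = γΔτ = 1.2682 × 62.3 s = 79.0 s.

79.0 s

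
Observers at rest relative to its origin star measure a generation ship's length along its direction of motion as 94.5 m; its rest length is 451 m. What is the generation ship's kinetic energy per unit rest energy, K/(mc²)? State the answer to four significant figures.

3.772

γ = L₀/L = 451/94.5 = 4.77249.
Since K = (γ−1)mc², K/(mc²) = 4.77249 − 1 = 3.772.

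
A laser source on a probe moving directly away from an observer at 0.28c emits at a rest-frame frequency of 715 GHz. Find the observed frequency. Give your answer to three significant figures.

536 GHz

Relativistic Doppler (source moving away): f_obs = f_src · √((1−β)/(1+β)).
With β = 0.28: factor = √(0.72/1.28) = 0.75.
f_obs = 715 × 0.75 = 536 GHz.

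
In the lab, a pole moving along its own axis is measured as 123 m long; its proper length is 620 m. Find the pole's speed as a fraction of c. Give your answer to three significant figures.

Length contraction gives γ = L₀/L = 620/123 = 5.0407.
β = √(1 − 1/γ²) = √0.960643 = 0.980.

0.980c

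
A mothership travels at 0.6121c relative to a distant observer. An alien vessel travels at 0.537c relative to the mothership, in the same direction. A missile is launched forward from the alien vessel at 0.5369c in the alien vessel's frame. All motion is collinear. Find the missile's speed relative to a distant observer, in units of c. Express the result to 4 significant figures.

0.9573c

Apply u = (u'+v)/(1+u'v) twice. Missile in the mothership frame: (0.5369+0.537)/(1+0.5369·0.537) = 1.0739/1.2883153 = 0.83357c.
That velocity, transformed to the rest frame of a distant observer: (0.83357+0.6121)/(1+0.83357·0.6121) = 1.44567/1.510228197 = 0.95725c.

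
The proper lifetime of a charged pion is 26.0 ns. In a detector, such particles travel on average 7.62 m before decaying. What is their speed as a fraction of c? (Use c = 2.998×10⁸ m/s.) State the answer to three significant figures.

0.699c

Let x = d/(cτ) = 7.620 m / (2.998×10⁸ m/s × 2.600×10^-8 s) = 0.97757. Since d = βγcτ, x = βγ = β/√(1−β²).
Solving: β² = x²/(1+x²) = 0.955643/1.955643 = 0.488659, so β = 0.699.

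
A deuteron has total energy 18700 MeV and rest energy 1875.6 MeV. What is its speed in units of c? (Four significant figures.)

γ = E/(mc²) = 18700/1875.6 = 9.9701.
β = √(1 − 1/γ²) = √(1 − 0.0100601) = √0.9899399 = 0.9950.

0.9950c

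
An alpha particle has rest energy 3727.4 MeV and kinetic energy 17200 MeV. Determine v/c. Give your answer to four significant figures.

0.9840

γ = 1 + K/(mc²) = 1 + 17200/3727.4 = 5.6145.
β = √(1 − 1/γ²) = √(1 − 0.0317233) = √0.9682767 = 0.9840.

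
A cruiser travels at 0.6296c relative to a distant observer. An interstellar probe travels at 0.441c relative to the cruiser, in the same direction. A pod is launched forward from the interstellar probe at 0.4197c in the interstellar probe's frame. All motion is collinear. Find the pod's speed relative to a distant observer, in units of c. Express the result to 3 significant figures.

0.930c

Compose velocities in two stages. Stage 1 (into S'): u₁ = (0.4197+0.441)/(1+0.4197×0.441) = 0.72628.
Stage 2 (into S): u = (0.72628+0.6296)/(1+0.72628×0.6296) = 0.93043, so the speed is 0.930c.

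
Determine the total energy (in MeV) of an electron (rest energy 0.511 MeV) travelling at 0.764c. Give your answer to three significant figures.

γ = 1/√(1 − β²) = 1/√(1 − 0.583696) = 1/√0.416304 = 1/0.645216 = 1.5499.
Total energy: E = γmc² = 1.5499 × 0.511 MeV = 0.792 MeV.

0.792 MeV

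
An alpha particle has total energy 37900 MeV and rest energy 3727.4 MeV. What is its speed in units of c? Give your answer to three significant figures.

Total energy E = γmc² gives γ = 37900/3727.4 = 10.168.
Hence β = √(1 − 1/γ²) = √(1 − 0.00967228) = √0.99032772 = 0.995.

0.995c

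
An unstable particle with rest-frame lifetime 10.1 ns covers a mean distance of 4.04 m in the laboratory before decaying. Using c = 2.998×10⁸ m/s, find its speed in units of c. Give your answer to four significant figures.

Lab distance = (lab lifetime)·v = γτ·βc, so βγ = d/(cτ) = 4.040/(2.998×10⁸ × 1.010×10^-8) = 1.3342.
With βγ = 1.3342: γ² = 1 + (βγ)² = 2.78009, and β = (βγ)/γ = 1.3342/1.66736 = 0.8002.

0.8002c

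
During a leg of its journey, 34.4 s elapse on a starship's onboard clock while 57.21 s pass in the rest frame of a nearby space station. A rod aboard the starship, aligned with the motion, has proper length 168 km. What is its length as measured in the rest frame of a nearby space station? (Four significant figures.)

101.0 km

γ = Δt/Δτ = 57.21/34.4 = 1.66308.
The rod contracts by the same γ: 168 km / 1.66308 = 101.0 km.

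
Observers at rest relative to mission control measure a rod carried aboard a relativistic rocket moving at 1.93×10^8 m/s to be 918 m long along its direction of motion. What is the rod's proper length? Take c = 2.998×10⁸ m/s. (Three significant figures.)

β = v/c = (1.93×10^8 m/s)/(2.998×10⁸ m/s) = 0.643763.
γ = 1/√(1 − β²) = 1/√(1 − 0.4144308) = 1/√0.5855692 = 1/0.765225 = 1.3068.
Proper length: L₀ = γ·L = 1.3068 × 918 = 1200 m.

1200 m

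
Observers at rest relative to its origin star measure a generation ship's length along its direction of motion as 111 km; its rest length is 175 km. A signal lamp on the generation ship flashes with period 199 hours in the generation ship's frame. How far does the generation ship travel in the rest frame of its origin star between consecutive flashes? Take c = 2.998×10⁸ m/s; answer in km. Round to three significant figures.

2.62×10^11 km

From L = L₀/γ: γ = 175/111 = 1.57658.
β = √(1 − 1/γ²) = 0.7731. Lab-frame period = γτ = 1.57658×199 hours = 313.74 hours. Distance = βc × γτ = 0.7731 × 2.998×10⁸ m/s × 1129464 s = 2.6178×10^14 m = 2.62×10^11 km.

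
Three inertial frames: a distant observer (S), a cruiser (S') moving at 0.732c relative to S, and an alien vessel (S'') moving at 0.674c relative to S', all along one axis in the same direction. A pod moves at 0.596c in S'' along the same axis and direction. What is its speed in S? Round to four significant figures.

0.9849c

Compose velocities in two stages. Stage 1 (into S'): u₁ = (0.596+0.674)/(1+0.596×0.674) = 0.90604.
Stage 2 (into S): u = (0.90604+0.732)/(1+0.90604×0.732) = 0.98486, so the speed is 0.9849c.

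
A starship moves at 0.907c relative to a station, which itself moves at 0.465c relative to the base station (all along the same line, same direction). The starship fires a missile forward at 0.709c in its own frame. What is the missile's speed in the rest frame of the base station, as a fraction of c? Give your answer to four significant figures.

0.9940c

Apply u = (u'+v)/(1+u'v) twice. Missile in the station frame: (0.709+0.907)/(1+0.709·0.907) = 1.616/1.643063 = 0.98353c.
That velocity, transformed to the rest frame of the base station: (0.98353+0.465)/(1+0.98353·0.465) = 1.44853/1.45734145 = 0.99395c.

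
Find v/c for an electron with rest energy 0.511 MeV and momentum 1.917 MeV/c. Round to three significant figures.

βγ = pc/(mc²) = 1.917/0.511 = 3.7515.
Since γ² = 1 + (βγ)² = 15.0738, γ = √15.0738 = 3.8825, and β = (βγ)/γ = 3.7515/3.8825 = 0.966.

0.966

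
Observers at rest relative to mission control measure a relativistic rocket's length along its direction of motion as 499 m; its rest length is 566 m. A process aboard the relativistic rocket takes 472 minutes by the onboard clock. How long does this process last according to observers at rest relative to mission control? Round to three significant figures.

From L = L₀/γ: γ = 566/499 = 1.13427.
Δt = γΔτ = 1.13427 × 472 = 535 minutes.

535 minutes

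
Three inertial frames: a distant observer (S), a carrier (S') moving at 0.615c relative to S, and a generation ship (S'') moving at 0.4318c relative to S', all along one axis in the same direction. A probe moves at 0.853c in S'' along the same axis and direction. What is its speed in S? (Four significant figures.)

Compose velocities in two stages. Stage 1 (into S'): u₁ = (0.853+0.4318)/(1+0.853×0.4318) = 0.93896.
Stage 2 (into S): u = (0.93896+0.615)/(1+0.93896×0.615) = 0.9851, so the speed is 0.9851c.

0.9851c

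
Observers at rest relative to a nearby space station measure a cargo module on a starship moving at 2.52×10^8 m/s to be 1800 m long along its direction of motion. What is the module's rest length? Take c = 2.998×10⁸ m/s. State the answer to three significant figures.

β = v/c = (2.52×10^8 m/s)/(2.998×10⁸ m/s) = 0.84056.
With β = 0.84056, γ = 1/√(1 − 0.84056²) = 1/√0.2934588864 = 1.846.
Proper length: L₀ = γ·L = 1.846 × 1800 = 3320 m.

3320 m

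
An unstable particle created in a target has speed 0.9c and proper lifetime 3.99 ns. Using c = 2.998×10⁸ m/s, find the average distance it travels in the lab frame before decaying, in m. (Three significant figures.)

With β = 0.9, γ = 1/√(1 − 0.9²) = 1/√0.19 = 2.2942.
Lab-frame lifetime: Δt = γτ = 2.2942 × 3.99 ns = 9.1539 ns.
Distance: d = vΔt = 0.9 × 2.998×10⁸ m/s × 9.1539×10^-9 s = 2.47 m.

2.47 m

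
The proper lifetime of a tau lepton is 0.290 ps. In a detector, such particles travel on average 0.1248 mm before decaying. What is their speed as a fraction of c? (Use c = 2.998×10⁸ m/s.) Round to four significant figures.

Lab distance = (lab lifetime)·v = γτ·βc, so βγ = d/(cτ) = 1.248×10^-4/(2.998×10⁸ × 2.900×10^-13) = 1.4354.
With βγ = 1.4354: γ² = 1 + (βγ)² = 3.06037, and β = (βγ)/γ = 1.4354/1.74939 = 0.8205.

0.8205c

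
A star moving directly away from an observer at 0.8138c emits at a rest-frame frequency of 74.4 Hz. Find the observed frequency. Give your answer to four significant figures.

23.84 Hz

Relativistic Doppler (source moving away): f_obs = f_src · √((1−β)/(1+β)).
With β = 0.8138: factor = √(0.1862/1.8138) = 0.3204.
f_obs = 74.4 × 0.3204 = 23.84 Hz.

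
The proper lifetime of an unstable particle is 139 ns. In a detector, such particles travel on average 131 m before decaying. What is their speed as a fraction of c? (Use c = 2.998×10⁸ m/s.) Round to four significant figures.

Let x = d/(cτ) = 131.0 m / (2.998×10⁸ m/s × 1.390×10^-7 s) = 3.1436. Since d = βγcτ, x = βγ = β/√(1−β²).
Solving: β² = x²/(1+x²) = 9.88222/10.88222 = 0.908107, so β = 0.9529.

0.9529c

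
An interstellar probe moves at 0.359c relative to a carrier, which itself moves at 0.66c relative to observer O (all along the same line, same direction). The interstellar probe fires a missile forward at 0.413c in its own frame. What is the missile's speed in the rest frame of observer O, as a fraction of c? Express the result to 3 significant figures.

Apply u = (u'+v)/(1+u'v) twice. Missile in the carrier frame: (0.413+0.359)/(1+0.413·0.359) = 0.772/1.148267 = 0.67232c.
That velocity, transformed to the rest frame of observer O: (0.67232+0.66)/(1+0.67232·0.66) = 1.33232/1.4437312 = 0.92283c.

0.923c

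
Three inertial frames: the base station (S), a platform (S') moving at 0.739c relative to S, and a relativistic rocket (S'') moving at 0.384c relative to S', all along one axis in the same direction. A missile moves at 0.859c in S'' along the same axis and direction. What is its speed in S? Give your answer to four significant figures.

0.9899c

Apply u = (u'+v)/(1+u'v) twice. Missile in the platform frame: (0.859+0.384)/(1+0.859·0.384) = 1.243/1.329856 = 0.93469c.
That velocity, transformed to the rest frame of the base station: (0.93469+0.739)/(1+0.93469·0.739) = 1.67369/1.69073591 = 0.98992c.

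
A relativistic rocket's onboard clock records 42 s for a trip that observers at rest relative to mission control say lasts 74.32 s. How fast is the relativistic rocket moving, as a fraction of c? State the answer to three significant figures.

0.825c

γ = Δt/Δτ = 74.32/42 = 1.7695.
β = √(1 − 1/γ²) = √(1 − 0.319373) = √0.680627 = 0.825.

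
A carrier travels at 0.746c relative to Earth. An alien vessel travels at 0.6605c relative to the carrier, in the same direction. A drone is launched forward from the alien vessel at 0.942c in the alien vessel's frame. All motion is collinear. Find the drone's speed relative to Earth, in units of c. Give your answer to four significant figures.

Apply u = (u'+v)/(1+u'v) twice. Drone in the carrier frame: (0.942+0.6605)/(1+0.942·0.6605) = 1.6025/1.622191 = 0.98786c.
That velocity, transformed to the rest frame of Earth: (0.98786+0.746)/(1+0.98786·0.746) = 1.73386/1.73694356 = 0.99822c.

0.9982c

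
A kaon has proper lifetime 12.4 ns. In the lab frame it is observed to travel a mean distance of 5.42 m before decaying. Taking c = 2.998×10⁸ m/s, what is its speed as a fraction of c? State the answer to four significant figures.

0.8247c

d = βγcτ ⇒ βγ = d/(cτ) = 5.420 m / (3.71752 m) = 1.458.
β = (βγ)/√(1+(βγ)²) = 1.458/√3.12576 = 0.8247.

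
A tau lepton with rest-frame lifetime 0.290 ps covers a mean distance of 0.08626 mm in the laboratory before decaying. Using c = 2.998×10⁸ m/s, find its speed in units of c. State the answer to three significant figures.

0.704c

Let x = d/(cτ) = 8.626×10^-5 m / (2.998×10⁸ m/s × 2.900×10^-13 s) = 0.99216. Since d = βγcτ, x = βγ = β/√(1−β²).
Solving: β² = x²/(1+x²) = 0.984381/1.984381 = 0.496065, so β = 0.704.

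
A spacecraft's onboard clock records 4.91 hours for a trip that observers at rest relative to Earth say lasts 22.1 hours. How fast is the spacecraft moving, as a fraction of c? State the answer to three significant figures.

γ = Δt/Δτ = 22.1/4.91 = 4.501.
β = √(1 − 1/γ²) = √(1 − 0.0493608) = √0.9506392 = 0.975.

0.975c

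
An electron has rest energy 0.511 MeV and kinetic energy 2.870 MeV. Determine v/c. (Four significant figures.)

γ = 1 + K/(mc²) = 1 + 2.870/0.511 = 6.6164.
β = √(1 − 1/γ²) = √(1 − 0.0228432) = √0.9771568 = 0.9885.

0.9885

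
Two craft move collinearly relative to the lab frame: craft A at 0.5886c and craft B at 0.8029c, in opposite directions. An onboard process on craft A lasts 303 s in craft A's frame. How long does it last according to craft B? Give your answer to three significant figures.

The velocity of craft A relative to craft B is (0.5886 + 0.8029)c / (1 + 0.5886×0.8029) = 0.94494c; relative speed 0.94494c.
γ for this relative speed: γ = 1/√(1 − 0.892912) = 3.0558.
Craft A's interval is proper; time dilation gives Δt_B = γΔτ = 3.0558 × 303 s = 926 s.

926 s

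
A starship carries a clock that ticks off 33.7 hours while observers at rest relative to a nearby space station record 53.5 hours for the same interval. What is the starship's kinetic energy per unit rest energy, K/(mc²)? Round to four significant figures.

The time-dilation ratio gives γ = 53.5/33.7 = 1.58754.
Since K = (γ−1)mc², K/(mc²) = 1.58754 − 1 = 0.5875.

0.5875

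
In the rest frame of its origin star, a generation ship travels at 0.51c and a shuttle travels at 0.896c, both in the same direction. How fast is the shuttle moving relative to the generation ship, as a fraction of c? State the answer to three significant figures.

Transform to the generation ship's frame: u' = (u − v)/(1 − uv/c²).
u' = (0.896 − 0.51)/(1 − 0.896×0.51) = 0.386/0.54304 = 0.71081.
Speed in the generation ship's frame: 0.711c (in the same direction).

0.711c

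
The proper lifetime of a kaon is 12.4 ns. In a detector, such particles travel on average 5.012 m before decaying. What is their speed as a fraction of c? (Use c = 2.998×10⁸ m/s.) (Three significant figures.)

Lab distance = (lab lifetime)·v = γτ·βc, so βγ = d/(cτ) = 5.012/(2.998×10⁸ × 1.240×10^-8) = 1.3482.
With βγ = 1.3482: γ² = 1 + (βγ)² = 2.81764, and β = (βγ)/γ = 1.3482/1.67858 = 0.803.

0.803c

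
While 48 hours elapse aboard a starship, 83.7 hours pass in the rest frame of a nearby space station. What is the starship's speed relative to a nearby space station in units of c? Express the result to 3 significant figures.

0.819c

γ = Δt/Δτ = 83.7/48 = 1.7438.
β = √(1 − 1/γ²) = √(1 − 0.328857) = √0.671143 = 0.819.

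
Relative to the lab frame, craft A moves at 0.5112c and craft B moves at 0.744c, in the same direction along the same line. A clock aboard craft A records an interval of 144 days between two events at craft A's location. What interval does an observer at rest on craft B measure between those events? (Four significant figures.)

155.4 days

Transform craft A's velocity into craft B's frame: (0.5112 − 0.744)/(1 − 0.5112·0.744) = −0.2328/0.6196672, so the relative speed is 0.37569c.
γ for this relative speed: γ = 1/√(1 − 0.141143) = 1.079.
The clock on craft A records proper time, so craft B measures Δt = γΔτ = 1.079 × 144 = 155.4 days.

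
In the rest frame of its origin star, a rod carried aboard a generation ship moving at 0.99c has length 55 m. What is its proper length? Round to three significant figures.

With β = 0.99, γ = 1/√(1 − 0.99²) = 1/√0.0199 = 7.0888.
Proper length: L₀ = γ·L = 7.0888 × 55 = 390 m.

390 m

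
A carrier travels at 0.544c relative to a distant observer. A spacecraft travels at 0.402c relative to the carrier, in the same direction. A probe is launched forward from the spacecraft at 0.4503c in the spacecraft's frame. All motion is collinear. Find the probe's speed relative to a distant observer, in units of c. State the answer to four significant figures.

0.9089c

Apply u = (u'+v)/(1+u'v) twice. Probe in the carrier frame: (0.4503+0.402)/(1+0.4503·0.402) = 0.8523/1.1810206 = 0.72166c.
That velocity, transformed to the rest frame of a distant observer: (0.72166+0.544)/(1+0.72166·0.544) = 1.26566/1.39258304 = 0.90886c.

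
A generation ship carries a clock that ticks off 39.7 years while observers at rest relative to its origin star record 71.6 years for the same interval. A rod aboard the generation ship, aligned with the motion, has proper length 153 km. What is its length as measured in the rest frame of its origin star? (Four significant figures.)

84.83 km

From Δt = γΔτ: γ = 71.6/39.7 = 1.80353.
L = L₀/γ = 153/1.80353 = 84.83 km.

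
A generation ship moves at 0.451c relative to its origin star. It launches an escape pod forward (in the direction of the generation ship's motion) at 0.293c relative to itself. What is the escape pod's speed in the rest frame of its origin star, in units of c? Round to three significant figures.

0.657c

In units of c, u = (u' + v)/(1 + u'v) with u' = 0.293 and v = 0.451.
Numerator: 0.293 + 0.451 = 0.744. Denominator: 1 + (0.293)(0.451) = 1.132143.
u = 0.744/1.132143 = 0.65716, so the speed is 0.657c.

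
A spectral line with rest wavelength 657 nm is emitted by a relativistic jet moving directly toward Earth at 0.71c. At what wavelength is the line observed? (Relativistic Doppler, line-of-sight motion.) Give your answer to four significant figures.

270.6 nm

Relativistic Doppler for wavelength: λ_obs = λ_src · √((1−β)/(1+β)).
With β = 0.71: factor = √(0.29/1.71) = 0.41181.
λ_obs = 657 × 0.41181 = 270.6 nm.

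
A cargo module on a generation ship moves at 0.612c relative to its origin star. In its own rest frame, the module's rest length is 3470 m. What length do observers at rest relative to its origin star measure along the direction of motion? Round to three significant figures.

Lorentz factor: γ = (1 − 0.374544)^(−1/2) = 1.2644.
Length contraction: L = L₀/γ = 3470/1.2644 = 2740 m.

2740 m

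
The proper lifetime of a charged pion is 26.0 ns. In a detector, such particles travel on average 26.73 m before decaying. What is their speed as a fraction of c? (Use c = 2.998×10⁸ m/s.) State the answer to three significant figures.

d = βγcτ ⇒ βγ = d/(cτ) = 26.73 m / (7.7948 m) = 3.4292.
β = (βγ)/√(1+(βγ)²) = 3.4292/√12.7594 = 0.960.

0.960c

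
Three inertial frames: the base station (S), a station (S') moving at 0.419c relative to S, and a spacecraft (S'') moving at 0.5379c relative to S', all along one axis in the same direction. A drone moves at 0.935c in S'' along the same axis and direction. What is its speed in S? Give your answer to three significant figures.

First combine the drone and spacecraft (S''→S'): u₁ = (0.935 + 0.5379)/(1 + 0.935×0.5379) = 1.4729/1.5029365 = 0.98001.
Then combine with the station (S'→S): u = (0.98001 + 0.419)/(1 + 0.98001×0.419) = 1.39901/1.41062419 = 0.99177.

0.992c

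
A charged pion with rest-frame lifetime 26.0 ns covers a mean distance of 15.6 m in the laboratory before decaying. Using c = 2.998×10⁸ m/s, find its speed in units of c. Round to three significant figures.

Let x = d/(cτ) = 15.60 m / (2.998×10⁸ m/s × 2.600×10^-8 s) = 2.0013. Since d = βγcτ, x = βγ = β/√(1−β²).
Solving: β² = x²/(1+x²) = 4.0052/5.0052 = 0.800208, so β = 0.895.

0.895c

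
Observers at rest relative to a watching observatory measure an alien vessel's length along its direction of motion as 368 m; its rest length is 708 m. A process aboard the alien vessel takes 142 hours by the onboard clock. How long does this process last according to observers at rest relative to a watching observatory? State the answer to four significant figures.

From L = L₀/γ: γ = 708/368 = 1.92391.
The same γ dilates the second interval: 1.92391 × 142 hours = 273.2 hours.

273.2 hours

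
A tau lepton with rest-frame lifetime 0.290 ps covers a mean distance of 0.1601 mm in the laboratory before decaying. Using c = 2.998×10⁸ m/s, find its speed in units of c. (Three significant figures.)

0.879c

Lab distance = (lab lifetime)·v = γτ·βc, so βγ = d/(cτ) = 1.601×10^-4/(2.998×10⁸ × 2.900×10^-13) = 1.8415.
With βγ = 1.8415: γ² = 1 + (βγ)² = 4.39112, and β = (βγ)/γ = 1.8415/2.0955 = 0.879.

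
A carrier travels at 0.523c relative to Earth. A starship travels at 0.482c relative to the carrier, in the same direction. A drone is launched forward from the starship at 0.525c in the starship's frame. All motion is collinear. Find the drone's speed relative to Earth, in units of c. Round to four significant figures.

Compose velocities in two stages. Stage 1 (into S'): u₁ = (0.525+0.482)/(1+0.525×0.482) = 0.80364.
Stage 2 (into S): u = (0.80364+0.523)/(1+0.80364×0.523) = 0.93405, so the speed is 0.9341c.

0.9341c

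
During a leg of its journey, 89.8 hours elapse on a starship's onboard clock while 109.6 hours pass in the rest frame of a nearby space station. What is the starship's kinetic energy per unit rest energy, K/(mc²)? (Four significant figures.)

The time-dilation ratio gives γ = 109.6/89.8 = 1.22049.
Since K = (γ−1)mc², K/(mc²) = 1.22049 − 1 = 0.2205.

0.2205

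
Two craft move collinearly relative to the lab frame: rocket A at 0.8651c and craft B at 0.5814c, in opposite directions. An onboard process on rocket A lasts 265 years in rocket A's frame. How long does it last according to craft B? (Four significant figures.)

The velocity of rocket A relative to craft B is (0.8651 + 0.5814)c / (1 + 0.8651×0.5814) = 0.96243c; relative speed 0.96243c.
γ for this relative speed: γ = 1/√(1 − 0.926272) = 3.6828.
The clock on rocket A records proper time, so craft B measures Δt = γΔτ = 3.6828 × 265 = 975.9 years.

975.9 years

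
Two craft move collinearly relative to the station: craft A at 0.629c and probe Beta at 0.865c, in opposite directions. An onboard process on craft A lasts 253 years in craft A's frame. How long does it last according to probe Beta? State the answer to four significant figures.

Speed of craft A in probe Beta's frame: u = (v_A + v_B)/(1 + v_A v_B/c²) = (0.629 + 0.865)/(1 + 0.629×0.865) = 1.494/1.544085 = 0.96756; |u| = 0.96756c.
At |u| = 0.96756c, γ = (1 − 0.936172)^(−1/2) = 3.9582.
The clock on craft A records proper time, so probe Beta measures Δt = γΔτ = 3.9582 × 253 = 1001 years.

1001 years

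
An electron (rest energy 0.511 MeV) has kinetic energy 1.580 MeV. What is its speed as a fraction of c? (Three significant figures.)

0.970c

γ = 1 + K/(mc²) = 1 + 1.580/0.511 = 4.092.
β = √(1 − 1/γ²) = √(1 − 0.0597212) = √0.9402788 = 0.970.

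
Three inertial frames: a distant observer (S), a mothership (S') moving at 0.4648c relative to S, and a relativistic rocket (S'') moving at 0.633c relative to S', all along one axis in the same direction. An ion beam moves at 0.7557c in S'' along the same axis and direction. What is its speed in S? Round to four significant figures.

Compose velocities in two stages. Stage 1 (into S'): u₁ = (0.7557+0.633)/(1+0.7557×0.633) = 0.93935.
Stage 2 (into S): u = (0.93935+0.4648)/(1+0.93935×0.4648) = 0.97741, so the speed is 0.9774c.

0.9774c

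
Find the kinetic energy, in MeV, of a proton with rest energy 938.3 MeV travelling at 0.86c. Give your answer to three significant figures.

900 MeV

Lorentz factor: γ = (1 − 0.7396)^(−1/2) = 1.95965.
Kinetic energy: K = (γ − 1)mc² = (1.95965 − 1) × 938.3 MeV = 0.95965 × 938.3 = 900 MeV.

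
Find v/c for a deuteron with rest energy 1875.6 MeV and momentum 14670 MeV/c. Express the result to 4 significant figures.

0.9919

βγ = pc/(mc²) = 14670/1875.6 = 7.8215.
Since γ² = 1 + (βγ)² = 62.1759, γ = √62.1759 = 7.88517, and β = (βγ)/γ = 7.8215/7.88517 = 0.9919.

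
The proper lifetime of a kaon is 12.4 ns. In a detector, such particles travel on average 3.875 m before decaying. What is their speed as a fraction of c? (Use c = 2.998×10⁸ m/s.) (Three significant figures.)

0.722c

Lab distance = (lab lifetime)·v = γτ·βc, so βγ = d/(cτ) = 3.875/(2.998×10⁸ × 1.240×10^-8) = 1.0424.
With βγ = 1.0424: γ² = 1 + (βγ)² = 2.0866, and β = (βγ)/γ = 1.0424/1.44451 = 0.722.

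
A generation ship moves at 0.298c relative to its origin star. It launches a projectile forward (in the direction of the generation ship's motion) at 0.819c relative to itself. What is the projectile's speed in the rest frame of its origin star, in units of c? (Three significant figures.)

0.898c

In units of c, u = (u' + v)/(1 + u'v) with u' = 0.819 and v = 0.298.
Numerator: 0.819 + 0.298 = 1.117. Denominator: 1 + (0.819)(0.298) = 1.244062.
u = 1.117/1.244062 = 0.89787, so the speed is 0.898c.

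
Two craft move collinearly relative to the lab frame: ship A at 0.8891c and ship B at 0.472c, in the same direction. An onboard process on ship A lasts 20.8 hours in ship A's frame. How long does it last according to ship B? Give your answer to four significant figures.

29.91 hours

Transform ship A's velocity into ship B's frame: (0.8891 − 0.472)/(1 − 0.8891·0.472) = 0.4171/0.5803448, so the relative speed is 0.71871c.
γ for this relative speed: γ = 1/√(1 − 0.516544) = 1.4382.
The clock on ship A records proper time, so ship B measures Δt = γΔτ = 1.4382 × 20.8 = 29.91 hours.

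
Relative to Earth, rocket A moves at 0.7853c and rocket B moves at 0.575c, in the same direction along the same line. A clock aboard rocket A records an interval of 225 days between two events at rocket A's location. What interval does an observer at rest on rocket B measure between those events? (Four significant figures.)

243.6 days

The velocity of rocket A relative to rocket B is (0.7853 − 0.575)c / (1 − 0.7853×0.575) = 0.38344c; relative speed 0.38344c.
At |u| = 0.38344c, γ = (1 − 0.147026)^(−1/2) = 1.0828.
The clock on rocket A records proper time, so rocket B measures Δt = γΔτ = 1.0828 × 225 = 243.6 days.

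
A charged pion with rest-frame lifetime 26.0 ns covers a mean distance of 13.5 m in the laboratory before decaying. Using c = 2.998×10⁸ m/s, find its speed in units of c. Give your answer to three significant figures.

0.866c

Lab distance = (lab lifetime)·v = γτ·βc, so βγ = d/(cτ) = 13.50/(2.998×10⁸ × 2.600×10^-8) = 1.7319.
With βγ = 1.7319: γ² = 1 + (βγ)² = 3.99948, and β = (βγ)/γ = 1.7319/1.99987 = 0.866.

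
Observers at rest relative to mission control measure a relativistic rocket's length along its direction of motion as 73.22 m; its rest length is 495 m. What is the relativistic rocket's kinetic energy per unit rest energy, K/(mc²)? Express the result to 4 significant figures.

5.760

From L = L₀/γ: γ = 495/73.22 = 6.76045.
K/(mc²) = γ − 1 = 6.76045 − 1 = 5.760.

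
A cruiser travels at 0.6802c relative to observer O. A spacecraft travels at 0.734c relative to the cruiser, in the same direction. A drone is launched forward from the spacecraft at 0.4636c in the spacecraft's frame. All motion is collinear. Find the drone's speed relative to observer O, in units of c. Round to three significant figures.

Apply u = (u'+v)/(1+u'v) twice. Drone in the cruiser frame: (0.4636+0.734)/(1+0.4636·0.734) = 1.1976/1.3402824 = 0.89354c.
That velocity, transformed to the rest frame of observer O: (0.89354+0.6802)/(1+0.89354·0.6802) = 1.57374/1.607785908 = 0.97882c.

0.979c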